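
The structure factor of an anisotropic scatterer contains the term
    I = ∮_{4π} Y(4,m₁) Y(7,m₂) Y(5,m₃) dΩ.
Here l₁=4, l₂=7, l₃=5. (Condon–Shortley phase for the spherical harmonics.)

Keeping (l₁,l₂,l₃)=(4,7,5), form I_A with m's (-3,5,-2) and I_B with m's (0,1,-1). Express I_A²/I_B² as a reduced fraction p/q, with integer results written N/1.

3/55

Same 4,7,5: normalisation and zero-m 3j drop out of the ratio.
A: Δ: 6! 2! 8! / 17! → 1/6126120; sum: t=5:−1/1209600 t=6:+1/1036800 = 1/7257600; 3j²(4 7 5; -3 5 -2) = Δ·Π!·Σ² = 1/2210  (sign -1)
B: Δ: 6! 2! 8! / 17! → 1/6126120; sum: t=2:+1/138240 t=3:−1/25920 t=4:+1/55296 = -11/829440; 3j²(4 7 5; 0 1 -1) = Δ·Π!·Σ² = 11/1326  (sign -1)
I_A²/I_B² = (1/2210)/(11/1326) = 3/55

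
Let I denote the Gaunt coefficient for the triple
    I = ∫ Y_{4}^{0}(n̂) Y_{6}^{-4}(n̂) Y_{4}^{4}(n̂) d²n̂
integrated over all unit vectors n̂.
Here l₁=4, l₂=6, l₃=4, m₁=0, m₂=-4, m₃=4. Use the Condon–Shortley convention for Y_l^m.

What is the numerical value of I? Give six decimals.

-0.190852

Rules hold: Σm=0, L=14 even, 2≤4≤10.
N = 9·13·9 = 1053
Δ = 6!·2!·6!/15! = 1/1261260
Racah Σ t=2..4: t=2:+1/4608 t=3:−1/1296 t=4:+1/4608 = -7/20736
⇒ 3j(4 6 4; 0 0 0)² = 20/1287, sgn -1
Racah Σ t=2..2: t=2:+1/69120 = 1/69120
⇒ 3j(4 6 4; 0 -4 4)² = 4/143, sgn +1
4πI² = N·(3j₀)²·(3jₘ)² = 720/1573
I = -1·√(0.457724/4π) = -0.19085211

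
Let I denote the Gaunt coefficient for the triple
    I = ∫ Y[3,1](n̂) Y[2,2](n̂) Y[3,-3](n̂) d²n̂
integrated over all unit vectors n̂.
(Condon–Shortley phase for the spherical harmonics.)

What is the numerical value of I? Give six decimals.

Checks pass: Σm=0; 8 even; l₃=3∈[1,5].
(2·3+1)(2·2+1)(2·3+1) = 245
Δ: 2! 4! 2! / 9! → 1/3780
sum: t=0:+1/24 t=1:−1/4 t=2:+1/24 = -1/6
3j²(3 2 3; 0 0 0) = Δ·Π!·Σ² = 4/105  (sign +1)
sum: t=2:+1/96 = 1/96
3j²(3 2 3; 1 2 -3) = Δ·Π!·Σ² = 1/42  (sign +1)
combine: 4πI² = 245·4/105·1/42 = 2/9
take √, sign +1: I = 0.13298076

0.132981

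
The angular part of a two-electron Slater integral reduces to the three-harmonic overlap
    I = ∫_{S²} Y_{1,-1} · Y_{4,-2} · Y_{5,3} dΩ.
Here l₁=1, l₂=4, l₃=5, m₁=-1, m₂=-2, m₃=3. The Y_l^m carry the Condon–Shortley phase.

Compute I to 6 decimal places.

-0.259847

Checks pass: Σm=0; 10 even; l₃=5∈[3,5].
(2·1+1)(2·4+1)(2·5+1) = 297
Δ: 0! 2! 8! / 11! → 1/495
sum: t=0:+1/576 = 1/576
3j²(1 4 5; 0 0 0) = Δ·Π!·Σ² = 5/99  (sign -1)
sum: t=0:+1/2880 = 1/2880
3j²(1 4 5; -1 -2 3) = Δ·Π!·Σ² = 28/495  (sign +1)
combine: 4πI² = 297·5/99·28/495 = 28/33
take √, sign -1: I = -0.25984664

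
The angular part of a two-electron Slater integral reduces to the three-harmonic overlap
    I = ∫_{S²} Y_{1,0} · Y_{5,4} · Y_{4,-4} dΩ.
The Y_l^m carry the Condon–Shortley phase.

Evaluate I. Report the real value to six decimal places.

Rules hold: Σm=0, L=10 even, 4≤4≤6.
N = 3·11·9 = 297
Δ = 2!·0!·8!/11! = 1/495
Racah Σ t=1..1: t=1:−1/576 = -1/576
⇒ 3j(1 5 4; 0 0 0)² = 5/99, sgn -1
Racah Σ t=1..1: t=1:−1/40320 = -1/40320
⇒ 3j(1 5 4; 0 4 -4)² = 1/55, sgn -1
4πI² = N·(3j₀)²·(3jₘ)² = 3/11
I = +1·√(0.272727/4π) = 0.14731920

0.147319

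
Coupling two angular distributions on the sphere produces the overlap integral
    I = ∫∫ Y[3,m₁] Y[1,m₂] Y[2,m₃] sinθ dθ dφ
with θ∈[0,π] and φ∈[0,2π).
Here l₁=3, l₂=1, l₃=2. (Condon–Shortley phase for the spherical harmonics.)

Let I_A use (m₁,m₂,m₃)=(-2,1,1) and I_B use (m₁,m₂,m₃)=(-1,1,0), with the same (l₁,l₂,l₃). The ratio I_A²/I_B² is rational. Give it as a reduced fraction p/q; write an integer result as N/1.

5/3

Shared (l₁,l₂,l₃)=(3,1,2): N and (l;000)² cancel in I_A²/I_B².
A: Δ = 2!·4!·0!/7! = 1/105; Racah Σ t=2..2: t=2:+1/12 = 1/12; ⇒ 3j(3 1 2; -2 1 1)² = 2/21, sgn -1
B: Δ = 2!·4!·0!/7! = 1/105; Racah Σ t=2..2: t=2:+1/8 = 1/8; ⇒ 3j(3 1 2; -1 1 0)² = 2/35, sgn +1
I_A²/I_B² = (2/21)/(2/35) = 5/3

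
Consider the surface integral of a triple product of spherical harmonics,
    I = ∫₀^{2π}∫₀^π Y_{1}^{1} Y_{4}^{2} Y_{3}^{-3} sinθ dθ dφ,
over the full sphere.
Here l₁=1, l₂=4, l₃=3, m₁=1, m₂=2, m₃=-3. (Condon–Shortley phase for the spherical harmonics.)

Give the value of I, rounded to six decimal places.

Checks pass: Σm=0; 8 even; l₃=3∈[3,5].
(2·1+1)(2·4+1)(2·3+1) = 189
Δ: 2! 0! 6! / 9! → 1/252
sum: t=1:−1/36 = -1/36
3j²(1 4 3; 0 0 0) = Δ·Π!·Σ² = 4/63  (sign +1)
sum: t=0:+1/1440 = 1/1440
3j²(1 4 3; 1 2 -3) = Δ·Π!·Σ² = 1/252  (sign +1)
combine: 4πI² = 189·4/63·1/252 = 1/21
take √, sign +1: I = 0.06155813

0.061558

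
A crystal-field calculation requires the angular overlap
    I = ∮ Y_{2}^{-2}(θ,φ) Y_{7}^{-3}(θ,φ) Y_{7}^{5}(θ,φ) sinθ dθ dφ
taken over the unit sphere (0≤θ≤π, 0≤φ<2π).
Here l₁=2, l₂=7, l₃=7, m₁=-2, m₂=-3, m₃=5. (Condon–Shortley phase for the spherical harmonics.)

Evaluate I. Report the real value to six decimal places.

Rules hold: Σm=0, L=16 even, 5≤7≤9.
N = 5·15·15 = 1125
Δ = 2!·2!·12!/17! = 1/185640
Racah Σ t=0..2: t=0:+1/2419200 t=1:−1/518400 t=2:+1/2419200 = -1/907200
⇒ 3j(2 7 7; 0 0 0)² = 56/3315, sgn +1
Racah Σ t=2..2: t=2:+1/29030400 = 1/29030400
⇒ 3j(2 7 7; -2 -3 5)² = 99/7735, sgn +1
4πI² = N·(3j₀)²·(3jₘ)² = 11880/48841
I = +1·√(0.243238/4π) = 0.13912687

0.139127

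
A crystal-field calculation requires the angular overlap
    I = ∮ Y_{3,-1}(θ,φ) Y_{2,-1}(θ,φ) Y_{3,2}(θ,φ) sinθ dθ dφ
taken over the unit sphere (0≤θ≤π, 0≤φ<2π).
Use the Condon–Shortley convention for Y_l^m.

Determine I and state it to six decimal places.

Checks pass: Σm=0; 8 even; l₃=3∈[1,5].
(2·3+1)(2·2+1)(2·3+1) = 245
Δ: 2! 4! 2! / 9! → 1/3780
sum: t=0:+1/24 t=1:−1/4 t=2:+1/24 = -1/6
3j²(3 2 3; 0 0 0) = Δ·Π!·Σ² = 4/105  (sign +1)
sum: t=0:+1/48 t=1:−1/12 = -1/16
3j²(3 2 3; -1 -1 2) = Δ·Π!·Σ² = 1/28  (sign +1)
combine: 4πI² = 245·4/105·1/28 = 1/3
take √, sign +1: I = 0.16286750

0.162868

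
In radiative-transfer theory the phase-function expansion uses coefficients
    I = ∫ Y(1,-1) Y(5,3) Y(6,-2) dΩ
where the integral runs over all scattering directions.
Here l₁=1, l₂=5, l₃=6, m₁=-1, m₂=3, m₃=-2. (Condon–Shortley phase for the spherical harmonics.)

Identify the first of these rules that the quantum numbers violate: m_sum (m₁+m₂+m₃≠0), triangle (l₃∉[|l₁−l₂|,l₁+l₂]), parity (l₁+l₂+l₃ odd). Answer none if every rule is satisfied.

none

azimuthal sum: -1 + 3 − 2 = 0  ✓
4 ≤ 6 ≤ 6 (triangle on l)  ✓
L = 1 + 5 + 6 = 12 (even)  ✓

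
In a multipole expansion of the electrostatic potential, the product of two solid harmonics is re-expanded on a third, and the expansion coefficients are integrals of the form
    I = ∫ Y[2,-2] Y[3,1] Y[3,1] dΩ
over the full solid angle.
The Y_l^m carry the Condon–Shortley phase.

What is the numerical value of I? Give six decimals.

Rules hold: Σm=0, L=8 even, 1≤3≤5.
N = 5·7·7 = 245
Δ = 2!·2!·4!/9! = 1/3780
Racah Σ t=0..2: t=0:+1/24 t=1:−1/4 t=2:+1/24 = -1/6
⇒ 3j(2 3 3; 0 0 0)² = 4/105, sgn +1
Racah Σ t=2..2: t=2:+1/16 = 1/16
⇒ 3j(2 3 3; -2 1 1)² = 2/35, sgn +1
4πI² = N·(3j₀)²·(3jₘ)² = 8/15
I = +1·√(0.533333/4π) = 0.20601291

0.206013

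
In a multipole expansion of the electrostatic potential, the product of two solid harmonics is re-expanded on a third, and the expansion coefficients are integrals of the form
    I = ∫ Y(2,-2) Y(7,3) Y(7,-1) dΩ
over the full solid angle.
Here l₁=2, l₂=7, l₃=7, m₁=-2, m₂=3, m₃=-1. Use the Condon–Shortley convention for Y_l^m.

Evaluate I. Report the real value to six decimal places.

0.181642

Checks pass: Σm=0; 16 even; l₃=7∈[5,9].
(2·2+1)(2·7+1)(2·7+1) = 1125
Δ: 2! 2! 12! / 17! → 1/185640
sum: t=0:+1/2419200 t=1:−1/518400 t=2:+1/2419200 = -1/907200
3j²(2 7 7; 0 0 0) = Δ·Π!·Σ² = 56/3315  (sign +1)
sum: t=2:+1/3870720 = 1/3870720
3j²(2 7 7; -2 3 -1) = Δ·Π!·Σ² = 135/6188  (sign +1)
combine: 4πI² = 1125·56/3315·135/6188 = 20250/48841
take √, sign +1: I = 0.18164160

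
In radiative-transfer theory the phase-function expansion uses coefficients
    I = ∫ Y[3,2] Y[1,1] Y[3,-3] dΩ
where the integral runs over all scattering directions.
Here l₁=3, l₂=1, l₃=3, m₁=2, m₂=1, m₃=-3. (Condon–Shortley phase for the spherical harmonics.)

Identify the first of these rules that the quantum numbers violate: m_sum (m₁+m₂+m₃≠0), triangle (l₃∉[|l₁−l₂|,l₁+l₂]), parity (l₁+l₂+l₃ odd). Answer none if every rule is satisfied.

parity

Σmᵢ = 0  ✓
l₃∈[|l₁−l₂|,l₁+l₂]=[2,4], have l₃=3  ✓
Σlᵢ = 7 ⇒ odd  ✗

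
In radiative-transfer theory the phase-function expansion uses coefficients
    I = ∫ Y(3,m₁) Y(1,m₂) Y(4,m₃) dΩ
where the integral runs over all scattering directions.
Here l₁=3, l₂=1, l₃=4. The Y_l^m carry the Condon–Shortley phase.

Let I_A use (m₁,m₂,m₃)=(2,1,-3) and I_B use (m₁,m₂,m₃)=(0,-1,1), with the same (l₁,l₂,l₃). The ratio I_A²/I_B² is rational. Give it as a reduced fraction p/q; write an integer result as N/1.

Same 3,1,4: normalisation and zero-m 3j drop out of the ratio.
A: Δ: 0! 6! 2! / 9! → 1/252; sum: t=0:+1/240 = 1/240; 3j²(3 1 4; 2 1 -3) = Δ·Π!·Σ² = 1/12  (sign -1)
B: Δ: 0! 6! 2! / 9! → 1/252; sum: t=0:+1/72 = 1/72; 3j²(3 1 4; 0 -1 1) = Δ·Π!·Σ² = 5/126  (sign -1)
I_A²/I_B² = (1/12)/(5/126) = 21/10

21/10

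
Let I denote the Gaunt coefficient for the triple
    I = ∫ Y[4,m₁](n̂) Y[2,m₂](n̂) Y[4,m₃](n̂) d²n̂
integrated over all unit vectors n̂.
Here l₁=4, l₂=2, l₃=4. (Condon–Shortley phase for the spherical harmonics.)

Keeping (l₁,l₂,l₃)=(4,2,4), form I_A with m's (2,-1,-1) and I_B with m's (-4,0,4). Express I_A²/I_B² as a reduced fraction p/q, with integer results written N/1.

Shared (l₁,l₂,l₃)=(4,2,4): N and (l;000)² cancel in I_A²/I_B².
A: Δ = 2!·6!·2!/11! = 1/13860; Racah Σ t=0..1: t=0:+1/96 t=1:−1/240 = 1/160; ⇒ 3j(4 2 4; 2 -1 -1)² = 27/1540, sgn -1
B: Δ = 2!·6!·2!/11! = 1/13860; Racah Σ t=2..2: t=2:+1/2880 = 1/2880; ⇒ 3j(4 2 4; -4 0 4)² = 28/495, sgn +1
I_A²/I_B² = (27/1540)/(28/495) = 243/784

243/784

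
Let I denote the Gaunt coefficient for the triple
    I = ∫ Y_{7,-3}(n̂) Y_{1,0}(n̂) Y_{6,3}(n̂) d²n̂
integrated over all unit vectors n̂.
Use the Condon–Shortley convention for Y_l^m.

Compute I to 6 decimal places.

-0.221293

Rules hold: Σm=0, L=14 even, 6≤6≤8.
N = 15·3·13 = 585
Δ = 2!·12!·0!/15! = 1/1365
Racah Σ t=1..1: t=1:−1/518400 = -1/518400
⇒ 3j(7 1 6; 0 0 0)² = 7/195, sgn -1
Racah Σ t=1..1: t=1:−1/2177280 = -1/2177280
⇒ 3j(7 1 6; -3 0 3)² = 8/273, sgn +1
4πI² = N·(3j₀)²·(3jₘ)² = 8/13
I = -1·√(0.615385/4π) = -0.22129336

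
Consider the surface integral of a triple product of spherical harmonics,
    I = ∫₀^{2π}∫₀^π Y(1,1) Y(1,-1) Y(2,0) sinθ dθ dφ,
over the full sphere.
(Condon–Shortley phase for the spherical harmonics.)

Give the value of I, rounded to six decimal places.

m-sum 0 ✓  L=4 even ✓  0≤2≤2 ✓
Π(2lᵢ+1) = 3×3×5 = 45
triangle coeff Δ(1,1,2) = 1/30
Σ_t [0,0]: t=0:+1/1 = 1/1
(3j)²=2/15 [(1 1 2; 0 0 0)], sign=+1
Σ_t [0,0]: t=0:+1/4 = 1/4
(3j)²=1/30 [(1 1 2; 1 -1 0)], sign=+1
⇒ 4πI² = 1/5
I = (+1)√(1/5/(4π)) = 0.12615663

0.126157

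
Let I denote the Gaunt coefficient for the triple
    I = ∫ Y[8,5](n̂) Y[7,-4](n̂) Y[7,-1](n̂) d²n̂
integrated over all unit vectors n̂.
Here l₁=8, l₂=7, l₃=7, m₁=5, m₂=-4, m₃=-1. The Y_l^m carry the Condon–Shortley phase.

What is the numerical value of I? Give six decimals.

0.119600

m-sum 0 ✓  L=22 even ✓  1≤7≤15 ✓
Π(2lᵢ+1) = 17×15×15 = 3825
triangle coeff Δ(8,7,7) = 1/22086194130
Σ_t [1,7]: t=1:−1/18289152000 t=2:+1/248832000 t=3:−1/24883200 t=4:+1/11943936 t=5:−1/24883200 t=6:+1/248832000 t=7:−1/18289152000 = 11/975421440
(3j)²=1750/289731 [(8 7 7; 0 0 0)], sign=-1
Σ_t [0,3]: t=0:+1/1045094400 t=1:−1/348364800 t=2:+1/870912000 t=3:−1/20901888000 = -17/20901888000
(3j)²=17/2185 [(8 7 7; 5 -4 -1)], sign=-1
⇒ 4πI² = 446250/2482597
I = (+1)√(446250/2482597/(4π)) = 0.11959997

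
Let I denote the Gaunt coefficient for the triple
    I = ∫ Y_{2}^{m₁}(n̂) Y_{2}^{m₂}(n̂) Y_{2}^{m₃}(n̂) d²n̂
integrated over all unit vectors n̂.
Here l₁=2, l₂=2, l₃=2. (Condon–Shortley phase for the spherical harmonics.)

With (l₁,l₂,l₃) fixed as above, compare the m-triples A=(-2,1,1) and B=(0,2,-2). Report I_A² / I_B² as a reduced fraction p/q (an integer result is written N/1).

Shared (l₁,l₂,l₃)=(2,2,2): N and (l;000)² cancel in I_A²/I_B².
A: Δ = 2!·2!·2!/7! = 1/630; Racah Σ t=2..2: t=2:+1/4 = 1/4; ⇒ 3j(2 2 2; -2 1 1)² = 3/35, sgn -1
B: Δ = 2!·2!·2!/7! = 1/630; Racah Σ t=2..2: t=2:+1/8 = 1/8; ⇒ 3j(2 2 2; 0 2 -2)² = 2/35, sgn +1
I_A²/I_B² = (3/35)/(2/35) = 3/2

3/2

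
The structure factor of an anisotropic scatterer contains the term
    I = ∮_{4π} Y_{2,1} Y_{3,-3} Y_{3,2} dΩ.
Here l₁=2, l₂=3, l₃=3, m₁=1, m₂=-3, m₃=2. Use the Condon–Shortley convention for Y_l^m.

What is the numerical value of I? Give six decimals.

-0.210261

Checks pass: Σm=0; 8 even; l₃=3∈[1,5].
(2·2+1)(2·3+1)(2·3+1) = 245
Δ: 2! 2! 4! / 9! → 1/3780
sum: t=0:+1/24 t=1:−1/4 t=2:+1/24 = -1/6
3j²(2 3 3; 0 0 0) = Δ·Π!·Σ² = 4/105  (sign +1)
sum: t=0:+1/48 = 1/48
3j²(2 3 3; 1 -3 2) = Δ·Π!·Σ² = 5/84  (sign -1)
combine: 4πI² = 245·4/105·5/84 = 5/9
take √, sign -1: I = -0.21026104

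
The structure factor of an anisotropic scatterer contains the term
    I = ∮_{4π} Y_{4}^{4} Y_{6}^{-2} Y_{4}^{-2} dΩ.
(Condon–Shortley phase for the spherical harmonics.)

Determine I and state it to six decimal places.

m-sum 0 ✓  L=14 even ✓  2≤4≤10 ✓
Π(2lᵢ+1) = 9×13×9 = 1053
triangle coeff Δ(4,6,4) = 1/1261260
Σ_t [2,4]: t=2:+1/4608 t=3:−1/1296 t=4:+1/4608 = -7/20736
(3j)²=20/1287 [(4 6 4; 0 0 0)], sign=-1
Σ_t [0,0]: t=0:+1/69120 = 1/69120
(3j)²=4/429 [(4 6 4; 4 -2 -2)], sign=+1
⇒ 4πI² = 240/1573
I = (-1)√(240/1573/(4π)) = -0.11018851

-0.110189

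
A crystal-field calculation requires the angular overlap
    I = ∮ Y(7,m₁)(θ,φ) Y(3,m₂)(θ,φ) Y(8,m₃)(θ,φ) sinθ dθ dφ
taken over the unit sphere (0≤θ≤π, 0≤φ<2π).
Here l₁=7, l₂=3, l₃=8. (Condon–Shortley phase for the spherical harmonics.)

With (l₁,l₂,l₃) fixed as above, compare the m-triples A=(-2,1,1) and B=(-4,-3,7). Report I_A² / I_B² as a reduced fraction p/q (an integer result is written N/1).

1058/8775

Same 7,3,8: normalisation and zero-m 3j drop out of the ratio.
A: Δ: 2! 12! 4! / 19! → 1/5290740; sum: t=0:+1/104509440 t=1:−1/5806080 t=2:+1/4838400 = 23/522547200; 3j²(7 3 8; -2 1 1) = Δ·Π!·Σ² = 529/377910  (sign -1)
B: Δ: 2! 12! 4! / 19! → 1/5290740; sum: t=0:+1/1916006400 = 1/1916006400; 3j²(7 3 8; -4 -3 7) = Δ·Π!·Σ² = 15/1292  (sign -1)
I_A²/I_B² = (529/377910)/(15/1292) = 1058/8775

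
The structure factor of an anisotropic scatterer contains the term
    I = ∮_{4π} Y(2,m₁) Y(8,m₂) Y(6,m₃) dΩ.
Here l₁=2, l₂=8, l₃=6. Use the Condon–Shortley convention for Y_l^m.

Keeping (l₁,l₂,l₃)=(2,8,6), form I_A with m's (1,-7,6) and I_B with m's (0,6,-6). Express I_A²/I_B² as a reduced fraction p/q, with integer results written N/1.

Same 2,8,6: normalisation and zero-m 3j drop out of the ratio.
A: Δ: 4! 0! 12! / 17! → 1/30940; sum: t=1:−1/2874009600 = -1/2874009600; 3j²(2 8 6; 1 -7 6) = Δ·Π!·Σ² = 1/68  (sign -1)
B: Δ: 4! 0! 12! / 17! → 1/30940; sum: t=2:+1/1916006400 = 1/1916006400; 3j²(2 8 6; 0 6 -6) = Δ·Π!·Σ² = 1/340  (sign +1)
I_A²/I_B² = (1/68)/(1/340) = 5/1

5/1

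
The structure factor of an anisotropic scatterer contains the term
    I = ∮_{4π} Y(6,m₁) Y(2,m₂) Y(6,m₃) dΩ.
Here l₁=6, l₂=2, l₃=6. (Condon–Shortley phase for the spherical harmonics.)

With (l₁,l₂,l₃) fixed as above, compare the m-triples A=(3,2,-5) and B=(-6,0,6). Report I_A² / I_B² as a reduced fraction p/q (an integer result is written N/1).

5/22

l's match ⇒ only the (l;m) 3-j factors differ between A and B.
A: triangle coeff Δ(6,2,6) = 1/90090; Σ_t [2,2]: t=2:+1/1451520 = 1/1451520; (3j)²=1/91 [(6 2 6; 3 2 -5)], sign=-1
B: triangle coeff Δ(6,2,6) = 1/90090; Σ_t [2,2]: t=2:+1/14515200 = 1/14515200; (3j)²=22/455 [(6 2 6; -6 0 6)], sign=+1
I_A²/I_B² = (1/91)/(22/455) = 5/22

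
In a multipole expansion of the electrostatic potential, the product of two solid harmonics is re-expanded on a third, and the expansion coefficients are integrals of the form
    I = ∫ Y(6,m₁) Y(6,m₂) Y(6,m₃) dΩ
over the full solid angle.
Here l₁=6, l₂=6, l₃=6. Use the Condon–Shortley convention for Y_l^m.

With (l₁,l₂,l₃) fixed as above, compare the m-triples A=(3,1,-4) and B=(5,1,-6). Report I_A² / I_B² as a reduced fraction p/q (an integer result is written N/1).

125/242

Shared (l₁,l₂,l₃)=(6,6,6): N and (l;000)² cancel in I_A²/I_B².
A: Δ = 6!·6!·6!/19! = 1/325909584; Racah Σ t=1..3: t=1:−1/4147200 t=2:+1/691200 t=3:−1/1244160 = 1/2488320; ⇒ 3j(6 6 6; 3 1 -4)² = 875/184756, sgn +1
B: Δ = 6!·6!·6!/19! = 1/325909584; Racah Σ t=1..1: t=1:−1/62208000 = -1/62208000; ⇒ 3j(6 6 6; 5 1 -6)² = 77/8398, sgn -1
I_A²/I_B² = (875/184756)/(77/8398) = 125/242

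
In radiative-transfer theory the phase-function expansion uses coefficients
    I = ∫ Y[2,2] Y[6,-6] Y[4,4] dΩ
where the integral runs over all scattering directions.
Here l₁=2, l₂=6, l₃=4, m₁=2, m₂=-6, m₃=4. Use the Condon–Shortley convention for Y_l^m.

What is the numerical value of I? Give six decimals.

m-sum 0 ✓  L=12 even ✓  4≤4≤8 ✓
Π(2lᵢ+1) = 5×13×9 = 585
triangle coeff Δ(2,6,4) = 1/6435
Σ_t [2,2]: t=2:+1/2304 = 1/2304
(3j)²=5/143 [(2 6 4; 0 0 0)], sign=+1
Σ_t [0,0]: t=0:+1/967680 = 1/967680
(3j)²=1/13 [(2 6 4; 2 -6 4)], sign=+1
⇒ 4πI² = 225/143
I = (+1)√(225/143/(4π)) = 0.35384927

0.353849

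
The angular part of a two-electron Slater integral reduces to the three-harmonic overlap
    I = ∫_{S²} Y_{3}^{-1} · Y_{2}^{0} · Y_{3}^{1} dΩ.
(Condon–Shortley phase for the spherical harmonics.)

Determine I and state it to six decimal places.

-0.126157

Checks pass: Σm=0; 8 even; l₃=3∈[1,5].
(2·3+1)(2·2+1)(2·3+1) = 245
Δ: 2! 4! 2! / 9! → 1/3780
sum: t=0:+1/24 t=1:−1/4 t=2:+1/24 = -1/6
3j²(3 2 3; 0 0 0) = Δ·Π!·Σ² = 4/105  (sign +1)
sum: t=0:+1/96 t=1:−1/6 t=2:+1/16 = -3/32
3j²(3 2 3; -1 0 1) = Δ·Π!·Σ² = 3/140  (sign -1)
combine: 4πI² = 245·4/105·3/140 = 1/5
take √, sign -1: I = -0.12615663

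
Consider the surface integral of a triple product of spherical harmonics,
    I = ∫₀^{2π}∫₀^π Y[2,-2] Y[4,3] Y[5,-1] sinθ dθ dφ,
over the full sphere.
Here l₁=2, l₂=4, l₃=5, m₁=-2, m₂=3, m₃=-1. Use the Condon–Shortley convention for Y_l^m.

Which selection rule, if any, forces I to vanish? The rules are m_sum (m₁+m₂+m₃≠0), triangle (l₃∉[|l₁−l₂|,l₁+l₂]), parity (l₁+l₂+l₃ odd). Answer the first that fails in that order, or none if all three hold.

Σmᵢ = 0  ✓
l₃∈[|l₁−l₂|,l₁+l₂]=[2,6], have l₃=5  ✓
Σlᵢ = 11 ⇒ odd  ✗

parity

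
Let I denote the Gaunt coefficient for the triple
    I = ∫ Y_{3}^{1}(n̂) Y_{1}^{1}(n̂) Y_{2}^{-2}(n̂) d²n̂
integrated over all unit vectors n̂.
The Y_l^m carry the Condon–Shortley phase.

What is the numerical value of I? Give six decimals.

-0.082589

m-sum 0 ✓  L=6 even ✓  2≤2≤4 ✓
Π(2lᵢ+1) = 7×3×5 = 105
triangle coeff Δ(3,1,2) = 1/105
Σ_t [1,1]: t=1:−1/4 = -1/4
(3j)²=3/35 [(3 1 2; 0 0 0)], sign=-1
Σ_t [2,2]: t=2:+1/48 = 1/48
(3j)²=1/105 [(3 1 2; 1 1 -2)], sign=+1
⇒ 4πI² = 3/35
I = (-1)√(3/35/(4π)) = -0.08258890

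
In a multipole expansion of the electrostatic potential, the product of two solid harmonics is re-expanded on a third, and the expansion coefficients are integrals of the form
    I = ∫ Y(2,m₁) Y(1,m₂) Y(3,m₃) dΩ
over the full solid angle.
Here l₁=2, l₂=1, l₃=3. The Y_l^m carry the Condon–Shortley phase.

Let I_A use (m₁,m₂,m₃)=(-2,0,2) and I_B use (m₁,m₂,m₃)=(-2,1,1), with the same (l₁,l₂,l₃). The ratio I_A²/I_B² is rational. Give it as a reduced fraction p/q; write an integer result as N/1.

5/1

Same 2,1,3: normalisation and zero-m 3j drop out of the ratio.
A: Δ: 0! 4! 2! / 7! → 1/105; sum: t=0:+1/24 = 1/24; 3j²(2 1 3; -2 0 2) = Δ·Π!·Σ² = 1/21  (sign -1)
B: Δ: 0! 4! 2! / 7! → 1/105; sum: t=0:+1/48 = 1/48; 3j²(2 1 3; -2 1 1) = Δ·Π!·Σ² = 1/105  (sign +1)
I_A²/I_B² = (1/21)/(1/105) = 5/1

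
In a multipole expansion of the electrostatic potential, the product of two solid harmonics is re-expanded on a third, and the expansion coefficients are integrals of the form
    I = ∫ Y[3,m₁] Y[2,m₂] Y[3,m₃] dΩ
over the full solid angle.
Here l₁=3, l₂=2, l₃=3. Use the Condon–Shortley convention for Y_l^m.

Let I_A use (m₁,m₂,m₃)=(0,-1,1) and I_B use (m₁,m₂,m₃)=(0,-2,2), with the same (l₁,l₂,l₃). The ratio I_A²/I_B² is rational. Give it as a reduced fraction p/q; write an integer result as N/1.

1/10

Same 3,2,3: normalisation and zero-m 3j drop out of the ratio.
A: Δ: 2! 4! 2! / 9! → 1/3780; sum: t=0:+1/12 t=1:−1/8 = -1/24; 3j²(3 2 3; 0 -1 1) = Δ·Π!·Σ² = 1/210  (sign -1)
B: Δ: 2! 4! 2! / 9! → 1/3780; sum: t=0:+1/24 = 1/24; 3j²(3 2 3; 0 -2 2) = Δ·Π!·Σ² = 1/21  (sign -1)
I_A²/I_B² = (1/210)/(1/21) = 1/10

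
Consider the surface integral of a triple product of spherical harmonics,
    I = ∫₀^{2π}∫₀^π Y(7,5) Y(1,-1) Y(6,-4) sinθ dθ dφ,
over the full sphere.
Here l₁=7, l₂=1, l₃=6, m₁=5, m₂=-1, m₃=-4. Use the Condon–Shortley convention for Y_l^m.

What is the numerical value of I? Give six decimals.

m-sum 0 ✓  L=14 even ✓  6≤6≤8 ✓
Π(2lᵢ+1) = 15×3×13 = 585
triangle coeff Δ(7,1,6) = 1/1365
Σ_t [1,1]: t=1:−1/518400 = -1/518400
(3j)²=7/195 [(7 1 6; 0 0 0)], sign=-1
Σ_t [0,0]: t=0:+1/14515200 = 1/14515200
(3j)²=22/455 [(7 1 6; 5 -1 -4)], sign=+1
⇒ 4πI² = 66/65
I = (-1)√(66/65/(4π)) = -0.28425647

-0.284256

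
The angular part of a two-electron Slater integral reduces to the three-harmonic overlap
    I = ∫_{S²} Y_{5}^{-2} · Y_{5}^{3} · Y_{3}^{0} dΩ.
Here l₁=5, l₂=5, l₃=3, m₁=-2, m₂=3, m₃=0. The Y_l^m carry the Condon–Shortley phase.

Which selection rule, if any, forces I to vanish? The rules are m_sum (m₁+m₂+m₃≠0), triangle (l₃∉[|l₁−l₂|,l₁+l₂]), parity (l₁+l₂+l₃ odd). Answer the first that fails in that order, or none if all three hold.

azimuthal sum: -2 + 3 + 0 = 1  ✗
0 ≤ 3 ≤ 10 (triangle on l)
L = 5 + 5 + 3 = 13 (odd)

m_sum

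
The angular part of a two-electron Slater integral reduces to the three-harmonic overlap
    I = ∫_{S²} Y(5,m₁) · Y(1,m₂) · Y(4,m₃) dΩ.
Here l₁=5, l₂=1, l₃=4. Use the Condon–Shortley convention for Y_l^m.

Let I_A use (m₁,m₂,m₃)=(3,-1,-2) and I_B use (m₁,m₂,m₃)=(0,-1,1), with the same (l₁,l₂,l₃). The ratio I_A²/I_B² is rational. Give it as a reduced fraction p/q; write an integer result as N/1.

l's match ⇒ only the (l;m) 3-j factors differ between A and B.
A: triangle coeff Δ(5,1,4) = 1/495; Σ_t [0,0]: t=0:+1/2880 = 1/2880; (3j)²=28/495 [(5 1 4; 3 -1 -2)], sign=+1
B: triangle coeff Δ(5,1,4) = 1/495; Σ_t [0,0]: t=0:+1/1440 = 1/1440; (3j)²=2/99 [(5 1 4; 0 -1 1)], sign=-1
I_A²/I_B² = (28/495)/(2/99) = 14/5

14/5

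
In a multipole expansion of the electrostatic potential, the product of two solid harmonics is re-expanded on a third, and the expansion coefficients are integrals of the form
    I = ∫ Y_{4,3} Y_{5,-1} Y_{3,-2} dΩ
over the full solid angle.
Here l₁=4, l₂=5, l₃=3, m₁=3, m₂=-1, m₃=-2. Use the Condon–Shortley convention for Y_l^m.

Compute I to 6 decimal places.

m-sum 0 ✓  L=12 even ✓  1≤3≤9 ✓
Π(2lᵢ+1) = 9×11×7 = 693
triangle coeff Δ(4,5,3) = 1/180180
Σ_t [2,4]: t=2:+1/576 t=3:−1/144 t=4:+1/576 = -1/288
(3j)²=20/1001 [(4 5 3; 0 0 0)], sign=+1
Σ_t [0,1]: t=0:+1/17280 t=1:−1/1440 = -11/17280
(3j)²=11/468 [(4 5 3; 3 -1 -2)], sign=+1
⇒ 4πI² = 55/169
I = (+1)√(55/169/(4π)) = 0.16092854

0.160929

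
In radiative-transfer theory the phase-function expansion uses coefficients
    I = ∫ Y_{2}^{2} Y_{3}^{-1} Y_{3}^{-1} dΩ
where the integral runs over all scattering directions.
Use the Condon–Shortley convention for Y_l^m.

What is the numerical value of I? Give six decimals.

Rules hold: Σm=0, L=8 even, 1≤3≤5.
N = 5·7·7 = 245
Δ = 2!·2!·4!/9! = 1/3780
Racah Σ t=0..2: t=0:+1/24 t=1:−1/4 t=2:+1/24 = -1/6
⇒ 3j(2 3 3; 0 0 0)² = 4/105, sgn +1
Racah Σ t=0..0: t=0:+1/16 = 1/16
⇒ 3j(2 3 3; 2 -1 -1)² = 2/35, sgn +1
4πI² = N·(3j₀)²·(3jₘ)² = 8/15
I = +1·√(0.533333/4π) = 0.20601291

0.206013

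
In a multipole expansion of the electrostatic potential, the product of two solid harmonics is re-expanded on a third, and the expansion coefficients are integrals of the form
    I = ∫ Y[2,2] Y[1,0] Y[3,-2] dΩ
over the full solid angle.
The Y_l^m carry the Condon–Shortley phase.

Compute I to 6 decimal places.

Checks pass: Σm=0; 6 even; l₃=3∈[1,3].
(2·2+1)(2·1+1)(2·3+1) = 105
Δ: 0! 4! 2! / 7! → 1/105
sum: t=0:+1/4 = 1/4
3j²(2 1 3; 0 0 0) = Δ·Π!·Σ² = 3/35  (sign -1)
sum: t=0:+1/24 = 1/24
3j²(2 1 3; 2 0 -2) = Δ·Π!·Σ² = 1/21  (sign -1)
combine: 4πI² = 105·3/35·1/21 = 3/7
take √, sign +1: I = 0.18467439

0.184674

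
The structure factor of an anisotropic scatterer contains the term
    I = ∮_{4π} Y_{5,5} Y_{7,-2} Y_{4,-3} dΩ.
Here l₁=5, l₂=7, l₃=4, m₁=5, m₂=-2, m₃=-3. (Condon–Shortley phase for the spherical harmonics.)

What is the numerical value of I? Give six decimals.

-0.045821

Checks pass: Σm=0; 16 even; l₃=4∈[2,12].
(2·5+1)(2·7+1)(2·4+1) = 1485
Δ: 8! 2! 6! / 17! → 1/6126120
sum: t=3:−1/69120 t=4:+1/20736 t=5:−1/69120 = 1/51840
3j²(5 7 4; 0 0 0) = Δ·Π!·Σ² = 280/21879  (sign +1)
sum: t=0:+1/9676800 = 1/9676800
3j²(5 7 4; 5 -2 -3) = Δ·Π!·Σ² = 27/19448  (sign -1)
combine: 4πI² = 1485·280/21879·27/19448 = 14175/537251
take √, sign -1: I = -0.04582136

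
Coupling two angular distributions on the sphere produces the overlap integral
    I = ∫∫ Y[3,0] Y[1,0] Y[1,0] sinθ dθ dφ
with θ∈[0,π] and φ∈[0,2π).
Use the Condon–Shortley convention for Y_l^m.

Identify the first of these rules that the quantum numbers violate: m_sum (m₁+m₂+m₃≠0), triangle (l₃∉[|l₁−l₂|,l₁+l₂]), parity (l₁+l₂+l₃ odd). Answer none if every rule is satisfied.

triangle

azimuthal sum: 0 + 0 + 0 = 0  ✓
2 ≤ 1 ≤ 4 (triangle on l)  ✗
L = 3 + 1 + 1 = 5 (odd)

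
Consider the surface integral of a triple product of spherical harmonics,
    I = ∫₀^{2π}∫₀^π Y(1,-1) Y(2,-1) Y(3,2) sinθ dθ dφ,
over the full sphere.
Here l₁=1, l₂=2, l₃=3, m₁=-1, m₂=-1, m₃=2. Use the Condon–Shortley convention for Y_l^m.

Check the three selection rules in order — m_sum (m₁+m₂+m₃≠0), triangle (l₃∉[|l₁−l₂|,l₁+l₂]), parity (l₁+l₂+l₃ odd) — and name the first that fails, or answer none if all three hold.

none

Σmᵢ = 0  ✓
l₃∈[|l₁−l₂|,l₁+l₂]=[1,3], have l₃=3  ✓
Σlᵢ = 6 ⇒ even  ✓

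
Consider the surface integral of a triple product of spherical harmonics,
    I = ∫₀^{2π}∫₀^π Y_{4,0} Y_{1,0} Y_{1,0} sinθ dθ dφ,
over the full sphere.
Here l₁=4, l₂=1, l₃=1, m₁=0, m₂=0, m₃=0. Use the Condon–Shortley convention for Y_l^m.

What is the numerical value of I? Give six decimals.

triangle: need 3≤l₃≤5, have 1; I=0

0.000000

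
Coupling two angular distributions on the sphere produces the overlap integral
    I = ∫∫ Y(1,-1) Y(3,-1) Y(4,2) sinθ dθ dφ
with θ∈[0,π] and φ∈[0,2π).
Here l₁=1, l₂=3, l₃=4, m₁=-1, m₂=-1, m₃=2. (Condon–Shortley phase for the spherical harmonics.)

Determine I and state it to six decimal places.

Checks pass: Σm=0; 8 even; l₃=4∈[2,4].
(2·1+1)(2·3+1)(2·4+1) = 189
Δ: 0! 2! 6! / 9! → 1/252
sum: t=0:+1/36 = 1/36
3j²(1 3 4; 0 0 0) = Δ·Π!·Σ² = 4/63  (sign +1)
sum: t=0:+1/96 = 1/96
3j²(1 3 4; -1 -1 2) = Δ·Π!·Σ² = 5/84  (sign +1)
combine: 4πI² = 189·4/63·5/84 = 5/7
take √, sign +1: I = 0.23841361

0.238414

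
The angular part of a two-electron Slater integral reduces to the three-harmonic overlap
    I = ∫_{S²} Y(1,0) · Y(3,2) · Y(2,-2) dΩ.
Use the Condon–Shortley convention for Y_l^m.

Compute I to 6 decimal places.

0.184674

Checks pass: Σm=0; 6 even; l₃=2∈[2,4].
(2·1+1)(2·3+1)(2·2+1) = 105
Δ: 2! 0! 4! / 7! → 1/105
sum: t=1:−1/4 = -1/4
3j²(1 3 2; 0 0 0) = Δ·Π!·Σ² = 3/35  (sign -1)
sum: t=1:−1/24 = -1/24
3j²(1 3 2; 0 2 -2) = Δ·Π!·Σ² = 1/21  (sign -1)
combine: 4πI² = 105·3/35·1/21 = 3/7
take √, sign +1: I = 0.18467439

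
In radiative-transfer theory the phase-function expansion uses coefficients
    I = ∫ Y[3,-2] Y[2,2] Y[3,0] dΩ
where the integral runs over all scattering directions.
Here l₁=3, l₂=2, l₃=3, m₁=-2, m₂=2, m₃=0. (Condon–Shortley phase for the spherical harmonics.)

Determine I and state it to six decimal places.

-0.188063

m-sum 0 ✓  L=8 even ✓  1≤3≤5 ✓
Π(2lᵢ+1) = 7×5×7 = 245
triangle coeff Δ(3,2,3) = 1/3780
Σ_t [0,2]: t=0:+1/24 t=1:−1/4 t=2:+1/24 = -1/6
(3j)²=4/105 [(3 2 3; 0 0 0)], sign=+1
Σ_t [2,2]: t=2:+1/24 = 1/24
(3j)²=1/21 [(3 2 3; -2 2 0)], sign=-1
⇒ 4πI² = 4/9
I = (-1)√(4/9/(4π)) = -0.18806319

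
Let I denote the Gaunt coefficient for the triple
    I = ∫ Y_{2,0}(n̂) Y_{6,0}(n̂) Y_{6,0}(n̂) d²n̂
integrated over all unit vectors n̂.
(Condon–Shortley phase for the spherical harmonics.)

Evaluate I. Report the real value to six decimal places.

Checks pass: Σm=0; 14 even; l₃=6∈[4,8].
(2·2+1)(2·6+1)(2·6+1) = 845
Δ: 2! 2! 10! / 15! → 1/90090
sum: t=0:+1/69120 t=1:−1/14400 t=2:+1/69120 = -7/172800
3j²(2 6 6; 0 0 0) = Δ·Π!·Σ² = 14/715  (sign -1)
(m-triple is (0,0,0) — same symbol as above.)
combine: 4πI² = 845·14/715·14/715 = 196/605
take √, sign +1: I = 0.16056298

0.160563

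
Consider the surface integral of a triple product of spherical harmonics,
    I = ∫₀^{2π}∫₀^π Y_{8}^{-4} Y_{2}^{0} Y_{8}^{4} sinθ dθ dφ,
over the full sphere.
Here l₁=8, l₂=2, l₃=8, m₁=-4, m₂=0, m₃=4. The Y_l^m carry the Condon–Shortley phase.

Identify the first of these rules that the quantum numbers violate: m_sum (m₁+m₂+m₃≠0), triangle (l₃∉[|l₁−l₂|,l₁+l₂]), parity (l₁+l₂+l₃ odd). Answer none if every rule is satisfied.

none

azimuthal sum: -4 + 0 + 4 = 0  ✓
6 ≤ 8 ≤ 10 (triangle on l)  ✓
L = 8 + 2 + 8 = 18 (even)  ✓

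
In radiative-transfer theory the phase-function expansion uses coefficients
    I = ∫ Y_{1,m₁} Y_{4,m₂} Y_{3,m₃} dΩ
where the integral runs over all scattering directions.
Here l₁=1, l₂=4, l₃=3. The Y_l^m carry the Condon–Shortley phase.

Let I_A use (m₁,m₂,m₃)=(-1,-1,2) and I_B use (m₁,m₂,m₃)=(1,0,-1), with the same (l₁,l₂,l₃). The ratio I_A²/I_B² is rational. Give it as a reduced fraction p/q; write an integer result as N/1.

1/2

Same 1,4,3: normalisation and zero-m 3j drop out of the ratio.
A: Δ: 2! 0! 6! / 9! → 1/252; sum: t=2:+1/240 = 1/240; 3j²(1 4 3; -1 -1 2) = Δ·Π!·Σ² = 1/84  (sign -1)
B: Δ: 2! 0! 6! / 9! → 1/252; sum: t=0:+1/96 = 1/96; 3j²(1 4 3; 1 0 -1) = Δ·Π!·Σ² = 1/42  (sign +1)
I_A²/I_B² = (1/84)/(1/42) = 1/2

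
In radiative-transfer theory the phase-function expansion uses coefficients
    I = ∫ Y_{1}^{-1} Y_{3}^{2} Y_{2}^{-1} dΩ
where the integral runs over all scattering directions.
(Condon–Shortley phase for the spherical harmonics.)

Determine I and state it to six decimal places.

0.261169

Rules hold: Σm=0, L=6 even, 2≤2≤4.
N = 3·7·5 = 105
Δ = 2!·0!·4!/7! = 1/105
Racah Σ t=1..1: t=1:−1/4 = -1/4
⇒ 3j(1 3 2; 0 0 0)² = 3/35, sgn -1
Racah Σ t=2..2: t=2:+1/12 = 1/12
⇒ 3j(1 3 2; -1 2 -1)² = 2/21, sgn -1
4πI² = N·(3j₀)²·(3jₘ)² = 6/7
I = +1·√(0.857143/4π) = 0.26116903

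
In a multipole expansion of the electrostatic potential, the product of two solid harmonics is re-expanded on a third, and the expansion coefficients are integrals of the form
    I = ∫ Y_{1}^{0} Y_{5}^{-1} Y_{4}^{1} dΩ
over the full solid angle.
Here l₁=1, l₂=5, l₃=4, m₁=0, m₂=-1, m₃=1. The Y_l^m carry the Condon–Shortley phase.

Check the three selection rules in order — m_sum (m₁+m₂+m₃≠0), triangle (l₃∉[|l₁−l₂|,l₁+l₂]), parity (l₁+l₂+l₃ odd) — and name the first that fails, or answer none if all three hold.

none

azimuthal sum: 0 − 1 + 1 = 0  ✓
4 ≤ 4 ≤ 6 (triangle on l)  ✓
L = 1 + 5 + 4 = 10 (even)  ✓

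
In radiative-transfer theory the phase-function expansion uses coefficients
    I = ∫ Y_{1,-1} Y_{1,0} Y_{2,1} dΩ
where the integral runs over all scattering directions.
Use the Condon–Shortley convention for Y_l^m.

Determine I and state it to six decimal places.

-0.218510

m-sum 0 ✓  L=4 even ✓  0≤2≤2 ✓
Π(2lᵢ+1) = 3×3×5 = 45
triangle coeff Δ(1,1,2) = 1/30
Σ_t [0,0]: t=0:+1/1 = 1/1
(3j)²=2/15 [(1 1 2; 0 0 0)], sign=+1
Σ_t [0,0]: t=0:+1/2 = 1/2
(3j)²=1/10 [(1 1 2; -1 0 1)], sign=-1
⇒ 4πI² = 3/5
I = (-1)√(3/5/(4π)) = -0.21850969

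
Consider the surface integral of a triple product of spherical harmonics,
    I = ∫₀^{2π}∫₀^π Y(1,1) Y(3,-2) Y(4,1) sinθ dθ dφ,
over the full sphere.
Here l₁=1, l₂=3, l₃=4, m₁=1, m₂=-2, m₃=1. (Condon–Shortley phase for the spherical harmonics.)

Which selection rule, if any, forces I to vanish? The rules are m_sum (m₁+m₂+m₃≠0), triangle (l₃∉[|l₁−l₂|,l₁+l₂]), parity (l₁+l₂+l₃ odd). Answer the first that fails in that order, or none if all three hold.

m₁+m₂+m₃ = 1 − 2 + 1 = 0  ✓
triangle: |1−3|=2 ≤ l₃=4 ≤ 1+3=4  ✓
parity: l₁+l₂+l₃ = 8 is even  ✓

none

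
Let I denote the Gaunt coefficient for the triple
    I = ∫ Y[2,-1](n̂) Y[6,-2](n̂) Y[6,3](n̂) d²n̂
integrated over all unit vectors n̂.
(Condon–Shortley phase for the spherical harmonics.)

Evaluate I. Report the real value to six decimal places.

-0.140463

Rules hold: Σm=0, L=14 even, 4≤6≤8.
N = 5·13·13 = 845
Δ = 2!·2!·10!/15! = 1/90090
Racah Σ t=0..2: t=0:+1/69120 t=1:−1/14400 t=2:+1/69120 = -7/172800
⇒ 3j(2 6 6; 0 0 0)² = 14/715, sgn -1
Racah Σ t=1..2: t=1:−1/60480 t=2:+1/161280 = -1/96768
⇒ 3j(2 6 6; -1 -2 3)² = 15/1001, sgn +1
4πI² = N·(3j₀)²·(3jₘ)² = 30/121
I = -1·√(0.247934/4π) = -0.14046335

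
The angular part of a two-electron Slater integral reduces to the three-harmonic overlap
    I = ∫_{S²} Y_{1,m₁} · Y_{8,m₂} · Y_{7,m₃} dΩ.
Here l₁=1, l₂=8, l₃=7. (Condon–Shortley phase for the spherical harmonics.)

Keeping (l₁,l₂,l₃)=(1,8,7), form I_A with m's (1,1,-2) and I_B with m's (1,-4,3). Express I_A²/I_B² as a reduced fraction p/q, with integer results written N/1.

Shared (l₁,l₂,l₃)=(1,8,7): N and (l;000)² cancel in I_A²/I_B².
A: Δ = 2!·0!·14!/17! = 1/2040; Racah Σ t=0..0: t=0:+1/87091200 = 1/87091200; ⇒ 3j(1 8 7; 1 1 -2)² = 7/680, sgn -1
B: Δ = 2!·0!·14!/17! = 1/2040; Racah Σ t=0..0: t=0:+1/174182400 = 1/174182400; ⇒ 3j(1 8 7; 1 -4 3)² = 11/340, sgn +1
I_A²/I_B² = (7/680)/(11/340) = 7/22

7/22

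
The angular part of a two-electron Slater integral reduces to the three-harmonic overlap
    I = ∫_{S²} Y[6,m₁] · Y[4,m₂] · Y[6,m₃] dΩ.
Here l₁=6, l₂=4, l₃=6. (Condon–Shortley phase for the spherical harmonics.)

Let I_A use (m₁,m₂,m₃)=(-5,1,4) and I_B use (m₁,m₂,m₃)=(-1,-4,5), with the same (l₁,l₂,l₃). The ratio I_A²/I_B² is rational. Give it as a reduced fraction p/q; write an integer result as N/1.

3/14

Same 6,4,6: normalisation and zero-m 3j drop out of the ratio.
A: Δ: 4! 8! 4! / 17! → 1/15315300; sum: t=3:−1/967680 t=4:+1/725760 = 1/2903040; 3j²(6 4 6; -5 1 4) = Δ·Π!·Σ² = 5/3094  (sign +1)
B: Δ: 4! 8! 4! / 17! → 1/15315300; sum: t=0:+1/2903040 = 1/2903040; 3j²(6 4 6; -1 -4 5) = Δ·Π!·Σ² = 5/663  (sign -1)
I_A²/I_B² = (5/3094)/(5/663) = 3/14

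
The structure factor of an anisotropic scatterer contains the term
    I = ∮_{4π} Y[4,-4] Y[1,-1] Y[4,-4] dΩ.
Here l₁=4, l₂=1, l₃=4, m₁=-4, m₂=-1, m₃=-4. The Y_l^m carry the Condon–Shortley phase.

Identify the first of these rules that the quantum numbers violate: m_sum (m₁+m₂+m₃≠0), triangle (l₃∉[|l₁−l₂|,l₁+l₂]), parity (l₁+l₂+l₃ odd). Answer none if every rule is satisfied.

m_sum

azimuthal sum: -4 − 1 − 4 = -9  ✗
3 ≤ 4 ≤ 5 (triangle on l)
L = 4 + 1 + 4 = 9 (odd)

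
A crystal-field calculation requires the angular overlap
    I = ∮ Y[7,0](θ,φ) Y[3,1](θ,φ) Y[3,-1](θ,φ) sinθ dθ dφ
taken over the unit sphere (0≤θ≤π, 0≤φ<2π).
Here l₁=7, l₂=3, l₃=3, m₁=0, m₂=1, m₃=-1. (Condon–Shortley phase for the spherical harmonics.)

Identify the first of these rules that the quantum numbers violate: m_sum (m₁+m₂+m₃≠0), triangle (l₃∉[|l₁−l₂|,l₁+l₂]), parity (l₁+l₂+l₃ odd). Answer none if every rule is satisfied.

triangle

Σmᵢ = 0  ✓
l₃∈[|l₁−l₂|,l₁+l₂]=[4,10], have l₃=3  ✗
Σlᵢ = 13 ⇒ odd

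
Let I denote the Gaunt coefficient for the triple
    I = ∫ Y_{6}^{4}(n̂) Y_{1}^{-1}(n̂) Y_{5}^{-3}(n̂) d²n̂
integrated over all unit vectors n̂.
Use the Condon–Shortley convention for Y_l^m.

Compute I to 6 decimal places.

0.274090

Checks pass: Σm=0; 12 even; l₃=5∈[5,7].
(2·6+1)(2·1+1)(2·5+1) = 429
Δ: 2! 10! 0! / 13! → 1/858
sum: t=1:−1/14400 = -1/14400
3j²(6 1 5; 0 0 0) = Δ·Π!·Σ² = 6/143  (sign +1)
sum: t=0:+1/161280 = 1/161280
3j²(6 1 5; 4 -1 -3) = Δ·Π!·Σ² = 15/286  (sign +1)
combine: 4πI² = 429·6/143·15/286 = 135/143
take √, sign +1: I = 0.27409047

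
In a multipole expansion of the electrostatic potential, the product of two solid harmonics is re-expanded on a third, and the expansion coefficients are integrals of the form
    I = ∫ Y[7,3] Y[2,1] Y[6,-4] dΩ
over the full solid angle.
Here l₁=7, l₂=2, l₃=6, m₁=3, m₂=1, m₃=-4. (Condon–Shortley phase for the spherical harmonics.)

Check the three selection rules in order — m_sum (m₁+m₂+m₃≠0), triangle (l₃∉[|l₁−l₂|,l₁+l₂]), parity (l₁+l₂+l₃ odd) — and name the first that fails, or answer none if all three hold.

parity

Σmᵢ = 0  ✓
l₃∈[|l₁−l₂|,l₁+l₂]=[5,9], have l₃=6  ✓
Σlᵢ = 15 ⇒ odd  ✗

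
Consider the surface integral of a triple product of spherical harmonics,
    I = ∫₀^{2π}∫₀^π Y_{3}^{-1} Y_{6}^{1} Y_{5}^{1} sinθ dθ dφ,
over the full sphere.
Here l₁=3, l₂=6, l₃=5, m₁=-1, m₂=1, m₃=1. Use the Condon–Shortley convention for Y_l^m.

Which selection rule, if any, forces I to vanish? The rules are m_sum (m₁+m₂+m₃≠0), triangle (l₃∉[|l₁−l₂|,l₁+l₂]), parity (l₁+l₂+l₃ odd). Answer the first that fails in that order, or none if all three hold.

m_sum

azimuthal sum: -1 + 1 + 1 = 1  ✗
3 ≤ 5 ≤ 9 (triangle on l)
L = 3 + 6 + 5 = 14 (even)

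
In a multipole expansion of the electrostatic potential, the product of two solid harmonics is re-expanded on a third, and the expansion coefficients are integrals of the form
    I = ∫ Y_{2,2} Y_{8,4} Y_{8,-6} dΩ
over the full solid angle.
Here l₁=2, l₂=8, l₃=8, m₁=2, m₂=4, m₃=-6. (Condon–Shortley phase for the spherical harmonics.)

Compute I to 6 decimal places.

-0.126680

Rules hold: Σm=0, L=18 even, 6≤8≤10.
N = 5·17·17 = 1445
Δ = 2!·2!·14!/19! = 1/348840
Racah Σ t=0..2: t=0:+1/116121600 t=1:−1/25401600 t=2:+1/116121600 = -1/45158400
⇒ 3j(2 8 8; 0 0 0)² = 24/1615, sgn -1
Racah Σ t=0..0: t=0:+1/3832012800 = 1/3832012800
⇒ 3j(2 8 8; 2 4 -6)² = 91/9690, sgn +1
4πI² = N·(3j₀)²·(3jₘ)² = 364/1805
I = -1·√(0.201662/4π) = -0.12667974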